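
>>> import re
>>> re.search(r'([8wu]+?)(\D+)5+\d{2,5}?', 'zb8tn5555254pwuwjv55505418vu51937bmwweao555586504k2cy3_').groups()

('8', 'tn')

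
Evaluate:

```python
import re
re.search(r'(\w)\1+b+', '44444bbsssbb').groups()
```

The match spans [0:7] → '44444bb'.
Captured: group 1 = '4'.

('4',)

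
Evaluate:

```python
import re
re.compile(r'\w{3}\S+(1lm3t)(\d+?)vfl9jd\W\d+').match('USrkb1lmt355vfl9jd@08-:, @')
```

`match` is anchored at position 0; if the pattern doesn't fit there, it returns None.
Here the pattern fails at index 0, so the call returns None.

None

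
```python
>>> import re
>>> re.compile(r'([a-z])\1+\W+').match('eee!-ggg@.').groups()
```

('e',)

The backreference `\1` re-matches whatever the first group consumed, character for character.
With `match`, the pattern is implicitly anchored at the beginning.
The match spans [0:5] → 'eee!-'.
Captured: group 1 = 'e'.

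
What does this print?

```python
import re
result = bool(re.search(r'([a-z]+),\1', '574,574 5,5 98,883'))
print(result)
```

False

`\1` is not a pattern — it's the concrete string captured by group 1, re-applied verbatim.
`search` walks the string left to right and returns the first match it finds.
Here no position works, so the call returns None, and `bool(None)` is False.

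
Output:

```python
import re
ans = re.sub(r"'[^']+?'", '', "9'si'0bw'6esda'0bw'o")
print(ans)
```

Matches: at [1:5] → "'si'"; at [8:15] → "'6esda'".
Every occurrence is swapped for ''.

90bw0bw'o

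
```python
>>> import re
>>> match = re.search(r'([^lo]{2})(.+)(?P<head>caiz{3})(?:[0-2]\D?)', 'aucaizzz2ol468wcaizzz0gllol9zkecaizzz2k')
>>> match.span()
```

Pattern: exactly 2 of any character except [lo] (captured); then one or more of any character (captured); then the literal 'cai', then exactly 3 of the literal 'z' (captured as 'head'); then a character in [0-2], then optionally a non-digit (non-capturing group).
The match spans [0:39] → 'aucaizzz2ol468wcaizzz0gllol9zkecaizzz2k'.

(0, 39)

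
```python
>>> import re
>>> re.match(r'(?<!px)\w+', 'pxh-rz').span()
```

`re.match` won't scan ahead — the pattern has to work from the very first character.
The match spans [0:3] → 'pxh'.

(0, 3)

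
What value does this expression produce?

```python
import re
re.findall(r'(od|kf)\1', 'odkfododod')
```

`\1` is not a pattern — it's the concrete string captured by group 1, re-applied verbatim.
Scanning left to right: at [4:8] match 'odod', group 1 = 'od'.
With a single group, `findall` returns only what that group captured — 1 item.

['od']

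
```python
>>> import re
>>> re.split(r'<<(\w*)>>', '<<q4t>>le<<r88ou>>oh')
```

With a capturing group present, the delimiter's captured portion is kept in the result list.

['', 'q4t', 'le', 'r88ou', 'oh']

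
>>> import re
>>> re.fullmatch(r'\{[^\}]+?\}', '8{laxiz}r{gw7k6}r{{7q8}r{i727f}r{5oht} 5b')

`re.fullmatch` is like wrapping the pattern in `^…$` (in single-line mode).
Here there's no way to consume every character, so the call returns None.

None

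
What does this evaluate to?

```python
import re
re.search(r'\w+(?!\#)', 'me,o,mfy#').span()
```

(0, 2)

The negative lookahead/lookbehind blocks any match where the forbidden context is present.
`re.search` tries every starting position until one works.
The match spans [0:2] → 'me'.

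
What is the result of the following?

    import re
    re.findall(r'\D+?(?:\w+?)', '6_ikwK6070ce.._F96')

['_i', 'kw', 'K6', 'ce', '.._', 'F9']

A non-greedy quantifier consumes as few characters as it can — just enough that the remainder of the pattern still matches from where it stops; whatever follows it matches normally.
`findall` yields the raw match text (6 of them) because the pattern has no groups.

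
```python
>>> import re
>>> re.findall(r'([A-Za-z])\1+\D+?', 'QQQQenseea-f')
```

The backreference `\1` re-matches whatever the first group consumed, character for character.
Matches: at [0:5] match 'QQQQe', group 1 = 'Q'; at [7:10] match 'eea', group 1 = 'e'.
Because there's exactly one group, `findall` drops the full match and keeps group 1 from each hit.

['Q', 'e']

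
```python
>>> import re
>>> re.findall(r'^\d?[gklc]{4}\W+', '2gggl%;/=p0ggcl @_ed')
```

['2gggl%;/=']

This matches anchored at the start of the string; then optionally a digit, then exactly 4 of one of [gklc]; then one or more of a non-word character.
Scanning left to right: at [0:9] → '2gggl%;/='.
With no groups in the pattern, `findall` gives back each whole match — 1 here.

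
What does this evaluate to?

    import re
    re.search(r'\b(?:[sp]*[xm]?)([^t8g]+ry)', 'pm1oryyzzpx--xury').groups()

('1oryyzzpx--xury',)

The pattern matches a word boundary (`\b`, zero-width); then zero or more of one of [sp], then optionally one of [xm] (non-capturing group); then one or more of any character except [t8g], then the literal 'ry' (captured).
`re.search` tries every starting position until one works.
The match spans [0:17] → 'pm1oryyzzpx--xury'.
Captured: group 1 = '1oryyzzpx--xury'.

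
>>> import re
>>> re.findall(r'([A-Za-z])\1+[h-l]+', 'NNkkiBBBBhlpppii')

After group 1 captures some text, `\1` only succeeds where that same text appears again.
Scanning left to right: at [0:5] match 'NNkki', group 1 = 'N'; at [5:11] match 'BBBBhl', group 1 = 'B'; at [11:16] match 'pppii', group 1 = 'p'.
With a single group, `findall` returns only what that group captured — 3 items.

['N', 'B', 'p']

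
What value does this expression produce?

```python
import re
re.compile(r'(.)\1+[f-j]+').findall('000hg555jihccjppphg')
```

`\1` is not a pattern — it's the concrete string captured by group 1, re-applied verbatim.
Scanning left to right: at [0:5] match '000hg', group 1 = '0'; at [5:11] match '555jih', group 1 = '5'; at [11:14] match 'ccj', group 1 = 'c'; at [14:19] match 'ppphg', group 1 = 'p'.
With a single group, `findall` returns only what that group captured — 4 items.

['0', '5', 'c', 'p']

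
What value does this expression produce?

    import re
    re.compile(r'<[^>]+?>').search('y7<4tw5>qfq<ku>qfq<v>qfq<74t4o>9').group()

`re.search` scans for the first position where the pattern succeeds.
The match spans [2:8] → '<4tw5>'.

'<4tw5>'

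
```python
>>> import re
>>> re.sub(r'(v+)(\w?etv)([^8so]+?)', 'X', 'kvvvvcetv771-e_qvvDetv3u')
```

This matches one or more of a literal 'v' (captured); then optionally a word character, then the literal 'etv' (captured); then one or more of any character except [8so] (lazy) (captured).
Matches: at [1:10] → 'vvvvcetv7'; at [16:23] → 'vvDetv3'.
Every occurrence is swapped for 'X'.

'kX71-e_qXu'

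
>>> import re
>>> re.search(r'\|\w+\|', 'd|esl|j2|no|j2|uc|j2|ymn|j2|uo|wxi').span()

(1, 6)

The match spans [1:6] → '|esl|'.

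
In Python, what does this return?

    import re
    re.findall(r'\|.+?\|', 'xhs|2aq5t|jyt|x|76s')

`findall` yields the raw match text (2 of them) because the pattern has no groups.

['|2aq5t|', '|x|']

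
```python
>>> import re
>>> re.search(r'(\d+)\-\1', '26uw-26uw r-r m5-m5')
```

After group 1 captures some text, `\1` only succeeds where that same text appears again.
Unlike `match`, `search` isn't anchored — it looks for the pattern anywhere in the string.
Here no position works, so the call returns None.

None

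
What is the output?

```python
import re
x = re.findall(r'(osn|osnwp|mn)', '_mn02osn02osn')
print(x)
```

['mn', 'osn', 'osn']

Walking the string: at [1:3] match 'mn', group 1 = 'mn'; at [5:8] match 'osn', group 1 = 'osn'; at [10:13] match 'osn', group 1 = 'osn'.
One capturing group, so `findall` returns just the captured substring from each match — 3 in all.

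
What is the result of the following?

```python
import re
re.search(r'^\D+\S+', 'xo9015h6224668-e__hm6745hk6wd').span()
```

The match spans [0:29] → 'xo9015h6224668-e__hm6745hk6wd'.

(0, 29)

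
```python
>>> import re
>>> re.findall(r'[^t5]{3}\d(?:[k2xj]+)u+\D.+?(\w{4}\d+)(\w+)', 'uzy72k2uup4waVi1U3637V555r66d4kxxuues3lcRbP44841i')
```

[('waVi1', 'U3637V555r66d4kxxuues3lcRbP44841i')]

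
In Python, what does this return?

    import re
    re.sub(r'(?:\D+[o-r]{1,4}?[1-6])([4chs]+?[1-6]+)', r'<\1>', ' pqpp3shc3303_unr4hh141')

`\1` in the replacement pulls in group 1's text for each match.

'<shc33>03<hh141>'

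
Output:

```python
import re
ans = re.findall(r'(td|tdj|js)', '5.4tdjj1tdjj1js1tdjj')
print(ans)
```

['td', 'td', 'js', 'td']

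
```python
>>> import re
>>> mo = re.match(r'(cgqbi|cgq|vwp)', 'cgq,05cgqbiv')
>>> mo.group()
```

`match` is anchored at position 0; if the pattern doesn't fit there, it returns None.
The match spans [0:3] → 'cgq'.
Captured: group 1 = 'cgq'.

'cgq'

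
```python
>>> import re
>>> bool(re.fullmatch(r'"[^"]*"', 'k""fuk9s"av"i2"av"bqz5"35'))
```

`re.fullmatch` requires the pattern to consume the entire string.
Here the pattern can't cover the whole string, so the call returns None, and `bool(None)` is False.

False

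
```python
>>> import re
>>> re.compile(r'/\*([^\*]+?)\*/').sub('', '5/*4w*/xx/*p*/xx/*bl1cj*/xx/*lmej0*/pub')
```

Matches: at [1:7] → '/*4w*/'; at [9:14] → '/*p*/'; at [16:25] → '/*bl1cj*/'; at [27:36] → '/*lmej0*/'.
Each match is replaced by ''.

'5xxxxxxpub'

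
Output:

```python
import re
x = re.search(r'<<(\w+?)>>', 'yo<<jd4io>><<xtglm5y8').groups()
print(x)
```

The match spans [2:11] → '<<jd4io>>'.
Captured: group 1 = 'jd4io'.

('jd4io',)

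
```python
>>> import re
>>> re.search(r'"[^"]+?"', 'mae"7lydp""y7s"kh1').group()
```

'"7lydp"'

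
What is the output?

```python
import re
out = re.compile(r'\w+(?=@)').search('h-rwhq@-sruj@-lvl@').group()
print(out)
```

Because the assertion is zero-width, the text it checks is not consumed and won't appear in the result.
The match spans [2:6] → 'rwhq'.

rwhq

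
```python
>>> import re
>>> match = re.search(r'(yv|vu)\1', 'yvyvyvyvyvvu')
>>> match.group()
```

'yvyv'

`\1` is not a pattern — it's the concrete string captured by group 1, re-applied verbatim.
`search` walks the string left to right and returns the first match it finds.
The match spans [0:4] → 'yvyv'.
Captured: group 1 = 'yv'.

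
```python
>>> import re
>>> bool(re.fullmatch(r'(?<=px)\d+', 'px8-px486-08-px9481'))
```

False

Because the assertion is zero-width, the text it checks is not consumed and won't appear in the result.
`re.fullmatch` is like wrapping the pattern in `^…$` (in single-line mode).
Here the pattern can't cover the whole string, so the call returns None, and `bool(None)` is False.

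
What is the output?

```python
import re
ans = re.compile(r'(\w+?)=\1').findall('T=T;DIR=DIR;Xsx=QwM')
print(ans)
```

['T', 'DIR']

`\1` has to match the exact text group 1 already captured.
Scanning left to right: at [0:3] match 'T=T', group 1 = 'T'; at [4:11] match 'DIR=DIR', group 1 = 'DIR'.
With a single group, `findall` returns only what that group captured — 2 items.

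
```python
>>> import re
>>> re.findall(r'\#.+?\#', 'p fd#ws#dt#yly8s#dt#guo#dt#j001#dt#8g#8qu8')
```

Matches: at [4:8] → '#ws#'; at [10:17] → '#yly8s#'; at [19:24] → '#guo#'; at [26:32] → '#j001#'; at [34:38] → '#8g#'.
No capturing groups, so `findall` returns the 5 full match strings.

['#ws#', '#yly8s#', '#guo#', '#j001#', '#8g#']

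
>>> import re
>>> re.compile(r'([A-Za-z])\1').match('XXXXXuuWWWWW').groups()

('X',)

The match spans [0:2] → 'XX'.
Captured: group 1 = 'X'.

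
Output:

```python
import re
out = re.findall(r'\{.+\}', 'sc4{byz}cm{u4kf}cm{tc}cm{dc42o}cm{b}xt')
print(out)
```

Matches: at [3:36] → '{byz}cm{u4kf}cm{tc}cm{dc42o}cm{b}'.
Since nothing is captured, `findall` lists the 1 matched substring directly.

['{byz}cm{u4kf}cm{tc}cm{dc42o}cm{b}']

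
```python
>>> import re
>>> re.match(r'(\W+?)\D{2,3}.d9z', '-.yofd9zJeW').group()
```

This matches one or more of a non-word character (lazy) (captured); then 2 to 3 of a non-digit, then any character, then the literal 'd9z'.
`re.match` won't scan ahead — the pattern has to work from the very first character.
The match spans [0:8] → '-.yofd9z'.
Captured: group 1 = '-'.

'-.yofd9z'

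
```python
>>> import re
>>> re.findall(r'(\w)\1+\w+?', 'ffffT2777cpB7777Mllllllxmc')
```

['f', '7', '7', 'l']

`\1` is not a pattern — it's the concrete string captured by group 1, re-applied verbatim.
Walking the string: at [0:5] match 'ffffT', group 1 = 'f'; at [6:10] match '777c', group 1 = '7'; at [12:17] match '7777M', group 1 = '7'; at [17:24] match 'llllllx', group 1 = 'l'.
With a single group, `findall` returns only what that group captured — 4 items.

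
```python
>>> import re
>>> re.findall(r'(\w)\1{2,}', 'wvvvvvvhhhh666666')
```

['v', 'h', '6']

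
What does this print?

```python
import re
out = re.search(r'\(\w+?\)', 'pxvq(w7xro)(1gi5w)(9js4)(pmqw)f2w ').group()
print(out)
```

`re.search` tries every starting position until one works.
The match spans [4:11] → '(w7xro)'.

(w7xro)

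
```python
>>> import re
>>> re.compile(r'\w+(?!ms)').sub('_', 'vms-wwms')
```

'_-_'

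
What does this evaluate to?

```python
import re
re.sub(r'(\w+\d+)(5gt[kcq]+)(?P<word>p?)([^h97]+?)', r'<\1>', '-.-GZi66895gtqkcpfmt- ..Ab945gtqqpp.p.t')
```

This matches one or more of a word character, then one or more of a digit (captured); then the literal '5gt', then one or more of one of [kcq] (captured); then optionally a literal 'p' (captured as 'word'); then one or more of any character except [h97] (lazy) (captured).
Matches: at [3:18] → 'GZi66895gtqkcpf'; at [24:35] → 'Ab945gtqqpp'.
`\1` in the replacement pulls in group 1's text for each match.

'-.-<GZi6689>mt- ..<Ab94>.p.t'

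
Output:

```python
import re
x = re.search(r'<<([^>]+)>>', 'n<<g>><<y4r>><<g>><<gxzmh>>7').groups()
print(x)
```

('g',)

`re.search` scans for the first position where the pattern succeeds.
The match spans [1:6] → '<<g>>'.
Captured: group 1 = 'g'.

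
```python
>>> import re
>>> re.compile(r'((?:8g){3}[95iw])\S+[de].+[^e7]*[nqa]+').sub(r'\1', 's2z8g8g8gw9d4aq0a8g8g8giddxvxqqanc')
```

`\1` in the replacement pulls in group 1's text for each match.

's2z8g8g8gwc'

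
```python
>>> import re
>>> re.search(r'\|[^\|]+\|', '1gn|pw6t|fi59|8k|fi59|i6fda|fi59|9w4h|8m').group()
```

'|pw6t|'

The match spans [3:9] → '|pw6t|'.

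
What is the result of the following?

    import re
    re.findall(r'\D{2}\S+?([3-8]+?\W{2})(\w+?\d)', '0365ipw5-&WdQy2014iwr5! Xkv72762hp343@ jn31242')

[('5-&', 'WdQy2'), ('5! ', 'Xkv7'), ('43@ ', 'jn3')]

The `?` after the quantifier makes it lazy — it takes as little as possible before letting the rest of the pattern try.
2 groups means each result is a tuple of 2 captured strings — 3 here.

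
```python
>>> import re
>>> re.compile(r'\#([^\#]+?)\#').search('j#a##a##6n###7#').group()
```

`re.search` tries every starting position until one works.
The match spans [1:4] → '#a#'.
Captured: group 1 = 'a'.

'#a#'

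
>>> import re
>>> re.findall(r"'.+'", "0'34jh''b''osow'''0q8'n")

Matches: at [1:22] → "'34jh''b''osow'''0q8'".
No capturing groups, so `findall` returns the 1 full match string.

["'34jh''b''osow'''0q8'"]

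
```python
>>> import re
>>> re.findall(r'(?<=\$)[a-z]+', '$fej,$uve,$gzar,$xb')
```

['fej', 'uve', 'gzar', 'xb']

The lookaround is zero-width — it requires the adjacent text to match without consuming it, so the asserted text isn't part of the match.
Matches: at [1:4] → 'fej'; at [6:9] → 'uve'; at [11:15] → 'gzar'; at [17:19] → 'xb'.
Since nothing is captured, `findall` lists the 4 matched substrings directly.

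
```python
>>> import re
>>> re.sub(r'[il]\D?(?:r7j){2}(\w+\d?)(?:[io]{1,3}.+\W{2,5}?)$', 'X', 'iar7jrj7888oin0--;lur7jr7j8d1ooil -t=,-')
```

Each match is replaced by 'X'.

'iar7jrj7888oin0--;X'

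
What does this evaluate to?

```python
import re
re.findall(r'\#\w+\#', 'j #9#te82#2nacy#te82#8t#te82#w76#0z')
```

['#9#', '#2nacy#', '#8t#', '#w76#']

Scanning left to right: at [2:5] → '#9#'; at [9:16] → '#2nacy#'; at [20:24] → '#8t#'; at [28:33] → '#w76#'.
With no groups in the pattern, `findall` gives back each whole match — 4 here.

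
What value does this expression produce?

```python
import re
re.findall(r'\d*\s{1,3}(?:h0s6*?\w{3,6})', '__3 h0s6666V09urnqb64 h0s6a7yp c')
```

['3 h0s6666V0', '64 h0s6a7yp']

With the lazy modifier that quantifier settles for the fewest repetitions that let the rest of the pattern succeed (the atoms after it are unaffected and can still be greedy).
`findall` yields the raw match text (2 of them) because the pattern has no groups.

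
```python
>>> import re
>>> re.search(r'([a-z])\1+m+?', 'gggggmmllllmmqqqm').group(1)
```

The match spans [0:6] → 'gggggm'.
Captured: group 1 = 'g'.

'g'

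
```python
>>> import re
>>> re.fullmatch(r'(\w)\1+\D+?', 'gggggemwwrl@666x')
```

None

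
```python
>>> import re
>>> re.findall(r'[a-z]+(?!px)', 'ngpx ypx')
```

['ngpx', 'ypx']

A negative assertion filters positions out without eating any characters.
Walking the string: at [0:4] → 'ngpx'; at [5:8] → 'ypx'.
`findall` yields the raw match text (2 of them) because the pattern has no groups.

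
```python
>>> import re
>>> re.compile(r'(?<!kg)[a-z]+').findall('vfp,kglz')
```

['vfp', 'kglz']

The negative lookaround is zero-width — it rules out positions where the adjacent text would match, without consuming anything.
With no groups in the pattern, `findall` gives back each whole match — 2 here.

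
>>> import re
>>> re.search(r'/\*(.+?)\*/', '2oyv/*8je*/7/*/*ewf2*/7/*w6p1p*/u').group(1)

Unlike `match`, `search` isn't anchored — it looks for the pattern anywhere in the string.
The match spans [4:11] → '/*8je*/'.
Captured: group 1 = '8je'.

'8je'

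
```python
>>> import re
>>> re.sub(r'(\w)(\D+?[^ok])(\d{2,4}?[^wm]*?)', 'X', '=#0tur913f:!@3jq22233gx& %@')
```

The pattern matches a word character (captured); then one or more of a non-digit (lazy), then any character except [ok] (captured); then 2 to 4 of a digit (lazy), then zero or more of any character except [wm] (lazy) (captured).
A non-greedy quantifier consumes as few characters as it can — just enough that the remainder of the pattern still matches from where it stops; whatever follows it matches normally.
Matches: at [2:8] → '0tur91'; at [13:18] → '3jq22'.
`sub` substitutes 'X' at each match site.

'=#X3f:!@X233gx& %@'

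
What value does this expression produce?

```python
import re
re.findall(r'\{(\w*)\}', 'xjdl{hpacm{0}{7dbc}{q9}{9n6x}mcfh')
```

['0', '7dbc', 'q9', '9n6x']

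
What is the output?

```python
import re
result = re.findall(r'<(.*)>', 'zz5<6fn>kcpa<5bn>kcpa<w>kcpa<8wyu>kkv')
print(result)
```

Walking the string: at [3:34] match '<6fn>kcpa<5bn>kcpa<w>kcpa<8wyu>', group 1 = '6fn>kcpa<5bn>kcpa<w>kcpa<8wyu'.
Because there's exactly one group, `findall` drops the full match and keeps group 1 from the one hit.

['6fn>kcpa<5bn>kcpa<w>kcpa<8wyu']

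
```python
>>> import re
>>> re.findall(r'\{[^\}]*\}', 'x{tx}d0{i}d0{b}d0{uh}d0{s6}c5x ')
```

['{tx}', '{i}', '{b}', '{uh}', '{s6}']

No capturing groups, so `findall` returns the 5 full match strings.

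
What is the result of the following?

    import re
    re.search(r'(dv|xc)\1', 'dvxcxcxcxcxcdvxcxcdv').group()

`\1` is not a pattern — it's the concrete string captured by group 1, re-applied verbatim.
The match spans [2:6] → 'xcxc'.

'xcxc'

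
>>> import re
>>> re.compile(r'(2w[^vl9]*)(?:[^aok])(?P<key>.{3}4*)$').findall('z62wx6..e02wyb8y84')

This matches the literal '2w', then zero or more of any character except [vl9] (captured); then any character except [aok] (non-capturing group); then exactly 3 of any character, then zero or more of a literal '4' (captured as 'key'); then anchored at the end.
Walking the string: at [2:18] match '2wx6..e02wyb8y84', groups = ('2wx6..e02wyb', 'y84').
`findall` packs the 2 group values into a tuple for every match.

[('2wx6..e02wyb', 'y84')]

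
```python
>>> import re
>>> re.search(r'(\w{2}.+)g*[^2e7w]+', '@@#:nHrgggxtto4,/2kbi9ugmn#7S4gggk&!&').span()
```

(4, 37)

Pattern: exactly 2 of a word character, then one or more of any character (captured); then zero or more of a literal 'g', then one or more of any character except [2e7w].
Unlike `match`, `search` isn't anchored — it looks for the pattern anywhere in the string.
The match spans [4:37] → 'nHrgggxtto4,/2kbi9ugmn#7S4gggk&!&'.
Captured: group 1 = 'nHrgggxtto4,/2kbi9ugmn#7S4gggk&!'.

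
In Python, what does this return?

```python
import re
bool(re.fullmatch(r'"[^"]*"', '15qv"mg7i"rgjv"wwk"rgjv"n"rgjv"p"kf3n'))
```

`re.fullmatch` is like wrapping the pattern in `^…$` (in single-line mode).
Here the string isn't matched end-to-end, so the call returns None, and `bool(None)` is False.

False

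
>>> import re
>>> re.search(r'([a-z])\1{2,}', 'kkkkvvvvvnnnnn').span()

`\1` has to match the exact text group 1 already captured.
`re.search` tries every starting position until one works.
The match spans [0:4] → 'kkkk'.
Captured: group 1 = 'k'.

(0, 4)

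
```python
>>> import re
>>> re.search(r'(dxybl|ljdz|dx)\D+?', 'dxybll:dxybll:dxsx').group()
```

'dxybll'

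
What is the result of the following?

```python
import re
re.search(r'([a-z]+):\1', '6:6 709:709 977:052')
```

The backreference `\1` re-matches whatever the first group consumed, character for character.
Unlike `match`, `search` isn't anchored — it looks for the pattern anywhere in the string.
Here no position works, so the call returns None.

None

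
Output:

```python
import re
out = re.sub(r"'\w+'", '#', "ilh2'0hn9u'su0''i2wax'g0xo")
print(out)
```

ilh2#su0'#g0xo

Each match is replaced by '#'.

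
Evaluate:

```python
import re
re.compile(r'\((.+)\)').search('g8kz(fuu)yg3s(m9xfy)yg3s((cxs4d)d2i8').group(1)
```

`re.search` scans for the first position where the pattern succeeds.
The match spans [4:32] → '(fuu)yg3s(m9xfy)yg3s((cxs4d)'.
Captured: group 1 = 'fuu)yg3s(m9xfy)yg3s((cxs4d'.

'fuu)yg3s(m9xfy)yg3s((cxs4d'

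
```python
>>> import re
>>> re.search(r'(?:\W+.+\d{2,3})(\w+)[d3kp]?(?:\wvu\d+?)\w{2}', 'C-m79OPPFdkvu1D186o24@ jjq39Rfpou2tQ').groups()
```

The pattern matches one or more of a non-word character, then one or more of any character, then 2 to 3 of a digit (non-capturing group); then one or more of a word character (captured); then optionally one of [d3kp]; then a word character, then the literal 'vu', then one or more of a digit (lazy) (non-capturing group); then exactly 2 of a word character.
Unlike `match`, `search` isn't anchored — it looks for the pattern anywhere in the string.
The match spans [1:16] → '-m79OPPFdkvu1D1'.
Captured: group 1 = 'OPPFd'.

('OPPFd',)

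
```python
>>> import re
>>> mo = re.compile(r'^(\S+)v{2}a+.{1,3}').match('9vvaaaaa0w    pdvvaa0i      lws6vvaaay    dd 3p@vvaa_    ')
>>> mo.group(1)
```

'9'

The pattern matches anchored at the start of the string; then one or more of a non-whitespace character (captured); then exactly 2 of a literal 'v', then one or more of the literal 'a', then 1 to 3 of any character.
With `match`, the pattern is implicitly anchored at the beginning.
The match spans [0:11] → '9vvaaaaa0w '.
Captured: group 1 = '9'.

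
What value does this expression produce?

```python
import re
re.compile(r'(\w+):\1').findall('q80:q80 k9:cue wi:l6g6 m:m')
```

['q80', 'm']

`\1` is not a pattern — it's the concrete string captured by group 1, re-applied verbatim.
With a single group, `findall` returns only what that group captured — 2 items.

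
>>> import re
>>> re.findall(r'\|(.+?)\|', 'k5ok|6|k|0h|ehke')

Matches: at [4:7] match '|6|', group 1 = '6'; at [8:12] match '|0h|', group 1 = '0h'.
One capturing group, so `findall` returns just the captured substring from each match — 2 in all.

['6', '0h']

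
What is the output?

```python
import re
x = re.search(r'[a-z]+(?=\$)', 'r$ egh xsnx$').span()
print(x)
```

(0, 1)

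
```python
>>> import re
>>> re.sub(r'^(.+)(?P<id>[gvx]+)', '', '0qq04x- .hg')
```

The pattern matches anchored at the start of the string; then one or more of any character (captured); then one or more of one of [gvx] (captured as 'id').
Matches: at [0:11] → '0qq04x- .hg'.
Every occurrence is swapped for ''.

''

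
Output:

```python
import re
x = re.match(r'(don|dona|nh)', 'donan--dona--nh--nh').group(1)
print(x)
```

Alternation isn't longest-match — the leftmost alternative that fits at this position is chosen.
With `match`, the pattern is implicitly anchored at the beginning.
The match spans [0:3] → 'don'.
Captured: group 1 = 'don'.

don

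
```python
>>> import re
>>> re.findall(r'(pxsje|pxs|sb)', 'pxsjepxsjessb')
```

The regex engine tests alternatives in the order written; an earlier branch that matches wins even if a later one would match more.
One capturing group, so `findall` returns just the captured substring from each match — 3 in all.

['pxsje', 'pxsje', 'sb']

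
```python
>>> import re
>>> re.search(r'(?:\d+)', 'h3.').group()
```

The match spans [1:2] → '3'.

'3'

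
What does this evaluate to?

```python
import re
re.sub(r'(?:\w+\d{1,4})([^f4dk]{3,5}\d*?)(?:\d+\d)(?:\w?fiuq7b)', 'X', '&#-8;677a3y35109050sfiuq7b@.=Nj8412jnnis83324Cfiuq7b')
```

This matches one or more of a word character, then 1 to 4 of a digit (non-capturing group); then 3 to 5 of any character except [f4dk], then zero or more of a digit (lazy) (captured); then one or more of a digit, then a digit (non-capturing group); then optionally a word character, then the literal 'fiu', then the literal 'q7b' (non-capturing group).
Matches: at [5:26] → '677a3y35109050sfiuq7b'; at [29:52] → 'Nj8412jnnis83324Cfiuq7b'.
`sub` substitutes 'X' at each match site.

'&#-8;X@.=X'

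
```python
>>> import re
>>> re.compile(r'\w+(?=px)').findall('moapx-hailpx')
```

Because the assertion is zero-width, the text it checks is not consumed and won't appear in the result.
`findall` yields the raw match text (2 of them) because the pattern has no groups.

['moa', 'hail']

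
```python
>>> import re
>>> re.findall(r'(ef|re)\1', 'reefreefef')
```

['ef']

`\1` is not a pattern — it's the concrete string captured by group 1, re-applied verbatim.
Scanning left to right: at [6:10] match 'efef', group 1 = 'ef'.
With a single group, `findall` returns only what that group captured — 1 item.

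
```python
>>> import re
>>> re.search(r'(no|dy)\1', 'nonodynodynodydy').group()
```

'nono'

The backreference `\1` re-matches whatever the first group consumed, character for character.
The match spans [0:4] → 'nono'.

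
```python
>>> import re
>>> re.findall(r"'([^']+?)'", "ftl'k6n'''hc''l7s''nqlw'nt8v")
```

Matches: at [3:8] match "'k6n'", group 1 = 'k6n'; at [9:13] match "'hc'", group 1 = 'hc'; at [13:18] match "'l7s'", group 1 = 'l7s'; at [18:24] match "'nqlw'", group 1 = 'nqlw'.
`findall` collects group 1 from each match (4 total).

['k6n', 'hc', 'l7s', 'nqlw']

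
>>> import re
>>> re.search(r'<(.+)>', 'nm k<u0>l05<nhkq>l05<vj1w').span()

(4, 17)

`search` walks the string left to right and returns the first match it finds.
The match spans [4:17] → '<u0>l05<nhkq>'.
Captured: group 1 = 'u0>l05<nhkq'.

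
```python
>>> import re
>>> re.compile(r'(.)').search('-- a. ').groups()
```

('-',)

This matches any character (captured).
`re.search` tries every starting position until one works.
The match spans [0:1] → '-'.
Captured: group 1 = '-'.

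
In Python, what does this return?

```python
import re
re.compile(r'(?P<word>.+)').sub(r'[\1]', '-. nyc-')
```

`\1` in the replacement pulls in group 1's text for each match.

'[-. nyc-]'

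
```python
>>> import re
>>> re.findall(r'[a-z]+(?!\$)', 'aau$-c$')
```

['aa']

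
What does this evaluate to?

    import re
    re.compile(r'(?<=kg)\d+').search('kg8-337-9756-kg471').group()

Because the assertion is zero-width, the text it checks is not consumed and won't appear in the result.
The match spans [2:3] → '8'.

'8'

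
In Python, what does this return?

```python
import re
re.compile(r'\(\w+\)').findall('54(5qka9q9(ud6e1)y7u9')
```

['(ud6e1)']

Scanning left to right: at [10:17] → '(ud6e1)'.
`findall` yields the raw match text (1 of them) because the pattern has no groups.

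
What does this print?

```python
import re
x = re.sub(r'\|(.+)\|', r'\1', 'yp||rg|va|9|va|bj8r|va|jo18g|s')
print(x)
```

Each match is replaced using the text its own group 1 captured.

yp|rg|va|9|va|bj8r|va|jo18gs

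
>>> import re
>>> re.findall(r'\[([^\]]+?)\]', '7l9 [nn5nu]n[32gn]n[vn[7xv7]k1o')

['nn5nu', '32gn', 'vn[7xv7']

Walking the string: at [4:11] match '[nn5nu]', group 1 = 'nn5nu'; at [12:18] match '[32gn]', group 1 = '32gn'; at [19:28] match '[vn[7xv7]', group 1 = 'vn[7xv7'.
One capturing group, so `findall` returns just the captured substring from each match — 3 in all.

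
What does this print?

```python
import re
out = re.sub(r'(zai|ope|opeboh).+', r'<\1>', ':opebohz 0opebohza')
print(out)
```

:<ope>

Branches in `(...|...)` are attempted left-to-right; the first branch that allows the whole pattern to succeed is taken.
The replacement refers to a captured group, so each match is rewritten using its own captured text.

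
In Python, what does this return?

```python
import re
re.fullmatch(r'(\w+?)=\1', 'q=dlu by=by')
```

None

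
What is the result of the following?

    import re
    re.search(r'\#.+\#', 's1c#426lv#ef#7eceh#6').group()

'#426lv#ef#7eceh#'

`search` walks the string left to right and returns the first match it finds.
The match spans [3:19] → '#426lv#ef#7eceh#'.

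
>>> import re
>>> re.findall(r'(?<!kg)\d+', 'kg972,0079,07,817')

`(?!…)`/`(?<!…)` only lets a position through if the neighbouring text does NOT match; no characters are consumed.
Since nothing is captured, `findall` lists the 4 matched substrings directly.

['72', '0079', '07', '817']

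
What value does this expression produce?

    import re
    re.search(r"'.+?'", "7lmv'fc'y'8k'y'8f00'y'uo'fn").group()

"'fc'"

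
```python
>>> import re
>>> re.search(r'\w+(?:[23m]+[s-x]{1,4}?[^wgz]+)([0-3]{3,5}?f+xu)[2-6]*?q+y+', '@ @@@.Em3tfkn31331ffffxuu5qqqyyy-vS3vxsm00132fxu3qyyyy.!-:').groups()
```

The match spans [6:54] → 'Em3tfkn31331ffffxuu5qqqyyy-vS3vxsm00132fxu3qyyyy'.
Captured: group 1 = '132fxu'.

('132fxu',)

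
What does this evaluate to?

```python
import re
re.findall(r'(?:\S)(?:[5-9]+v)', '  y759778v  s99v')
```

['y759778v', 's99v']

Since nothing is captured, `findall` lists the 2 matched substrings directly.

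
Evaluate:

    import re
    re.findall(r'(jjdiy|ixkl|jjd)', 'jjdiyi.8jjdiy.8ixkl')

['jjdiy', 'jjdiy', 'ixkl']

Branches in `(...|...)` are attempted left-to-right; the first branch that allows the whole pattern to succeed is taken.
Walking the string: at [0:5] match 'jjdiy', group 1 = 'jjdiy'; at [8:13] match 'jjdiy', group 1 = 'jjdiy'; at [15:19] match 'ixkl', group 1 = 'ixkl'.
`findall` collects group 1 from each match (3 total).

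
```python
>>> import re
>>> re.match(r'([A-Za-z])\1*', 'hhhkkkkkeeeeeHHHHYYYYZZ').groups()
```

The match spans [0:3] → 'hhh'.
Captured: group 1 = 'h'.

('h',)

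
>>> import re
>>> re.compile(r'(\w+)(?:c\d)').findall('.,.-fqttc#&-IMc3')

['IM']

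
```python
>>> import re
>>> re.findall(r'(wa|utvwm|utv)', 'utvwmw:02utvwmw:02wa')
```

['utvwm', 'utvwm', 'wa']

Alternation tries branches left to right and keeps the first one that lets the overall match succeed at that position.
Walking the string: at [0:5] match 'utvwm', group 1 = 'utvwm'; at [9:14] match 'utvwm', group 1 = 'utvwm'; at [18:20] match 'wa', group 1 = 'wa'.
Because there's exactly one group, `findall` drops the full match and keeps group 1 from each hit.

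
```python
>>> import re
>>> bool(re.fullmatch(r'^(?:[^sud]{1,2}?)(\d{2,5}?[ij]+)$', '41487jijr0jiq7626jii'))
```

False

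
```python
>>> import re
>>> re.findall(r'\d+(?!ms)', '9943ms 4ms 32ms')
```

The negative lookaround is zero-width — it rules out positions where the adjacent text would match, without consuming anything.
Walking the string: at [0:3] → '994'; at [11:12] → '3'.
`findall` yields the raw match text (2 of them) because the pattern has no groups.

['994', '3']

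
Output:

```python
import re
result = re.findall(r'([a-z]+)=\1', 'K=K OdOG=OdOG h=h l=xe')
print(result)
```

['h']

The backreference `\1` re-matches whatever the first group consumed, character for character.
Matches: at [14:17] match 'h=h', group 1 = 'h'.
With a single group, `findall` returns only what that group captured — 1 item.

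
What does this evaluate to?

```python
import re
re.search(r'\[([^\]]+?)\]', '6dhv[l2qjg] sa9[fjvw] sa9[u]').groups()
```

('l2qjg',)

`search` walks the string left to right and returns the first match it finds.
The match spans [4:11] → '[l2qjg]'.
Captured: group 1 = 'l2qjg'.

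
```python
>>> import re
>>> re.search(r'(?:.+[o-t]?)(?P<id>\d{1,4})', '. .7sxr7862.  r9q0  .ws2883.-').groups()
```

The pattern matches one or more of any character, then optionally a character in [o-t] (non-capturing group); then 1 to 4 of a digit (captured as 'id').
Unlike `match`, `search` isn't anchored — it looks for the pattern anywhere in the string.
The match spans [0:27] → '. .7sxr7862.  r9q0  .ws2883'.
Captured: group 1 = '3'.

('3',)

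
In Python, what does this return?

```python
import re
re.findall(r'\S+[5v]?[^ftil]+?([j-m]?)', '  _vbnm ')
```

With a single group, `findall` returns only what that group captured — 1 item.

['']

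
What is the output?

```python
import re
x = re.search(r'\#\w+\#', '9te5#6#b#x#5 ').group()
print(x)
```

#6#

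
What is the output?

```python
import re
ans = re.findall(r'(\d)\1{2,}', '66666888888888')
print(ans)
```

['6', '8']

A backreference is literal: `\1` must see the identical characters the first group matched.
Matches: at [0:5] match '66666', group 1 = '6'; at [5:14] match '888888888', group 1 = '8'.
With a single group, `findall` returns only what that group captured — 2 items.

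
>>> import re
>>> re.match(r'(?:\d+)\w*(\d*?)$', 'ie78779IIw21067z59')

None

The pattern matches one or more of a digit (non-capturing group); then zero or more of a word character; then zero or more of a digit (lazy) (captured); then anchored at the end.
`re.match` only tries the pattern at the start of the string.
Here the pattern fails at index 0, so the call returns None.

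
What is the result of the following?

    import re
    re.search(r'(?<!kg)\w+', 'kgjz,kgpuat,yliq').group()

'kgjz'

Because the assertion is negative and zero-width, positions next to the forbidden text are skipped.
`re.search` scans for the first position where the pattern succeeds.
The match spans [0:4] → 'kgjz'.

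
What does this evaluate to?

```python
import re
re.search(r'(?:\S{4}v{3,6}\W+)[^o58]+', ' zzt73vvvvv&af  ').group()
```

'zt73vvvvv&af  '

Pattern: exactly 4 of a non-whitespace character, then 3 to 6 of a literal 'v', then one or more of a non-word character (non-capturing group); then one or more of any character except [o58].
`re.search` scans for the first position where the pattern succeeds.
The match spans [2:16] → 'zt73vvvvv&af  '.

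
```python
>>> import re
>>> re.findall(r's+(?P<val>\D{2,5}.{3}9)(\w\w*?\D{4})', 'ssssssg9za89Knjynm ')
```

The pattern matches one or more of a literal 's'; then 2 to 5 of a non-digit, then exactly 3 of any character, then a literal '9' (captured as 'val'); then a word character, then zero or more of a word character (lazy), then exactly 4 of a non-digit (captured).
With 2 capturing groups, `findall` returns a 2-tuple per match.

[('ssssg9', 'za89Knjy')]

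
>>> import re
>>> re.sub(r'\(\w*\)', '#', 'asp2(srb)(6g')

Matches: at [4:9] → '(srb)'.
Every occurrence is swapped for '#'.

'asp2#(6g'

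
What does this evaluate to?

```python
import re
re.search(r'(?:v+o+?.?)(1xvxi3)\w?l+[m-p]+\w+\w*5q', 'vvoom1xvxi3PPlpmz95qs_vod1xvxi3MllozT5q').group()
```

'vod1xvxi3MllozT5q'

This matches one or more of a literal 'v', then one or more of a literal 'o' (lazy), then optionally any character (non-capturing group); then the literal '1', then the literal 'xv', then the literal 'xi3' (captured); then optionally a word character, then one or more of a literal 'l', then one or more of a character in [m-p]; then one or more of a word character, then zero or more of a word character, then the literal '5q'.
The match spans [22:39] → 'vod1xvxi3MllozT5q'.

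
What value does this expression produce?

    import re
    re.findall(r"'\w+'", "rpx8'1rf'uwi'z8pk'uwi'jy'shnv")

["'1rf'", "'z8pk'", "'jy'"]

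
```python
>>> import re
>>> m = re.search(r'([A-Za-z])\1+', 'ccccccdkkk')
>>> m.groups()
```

('c',)

The backreference `\1` re-matches whatever the first group consumed, character for character.
`re.search` tries every starting position until one works.
The match spans [0:6] → 'cccccc'.
Captured: group 1 = 'c'.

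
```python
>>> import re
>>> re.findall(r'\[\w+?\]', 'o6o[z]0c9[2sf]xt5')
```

No capturing groups, so `findall` returns the 2 full match strings.

['[z]', '[2sf]']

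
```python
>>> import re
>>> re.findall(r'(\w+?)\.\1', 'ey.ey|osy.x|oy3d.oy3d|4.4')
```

['ey', 'oy3d', '4']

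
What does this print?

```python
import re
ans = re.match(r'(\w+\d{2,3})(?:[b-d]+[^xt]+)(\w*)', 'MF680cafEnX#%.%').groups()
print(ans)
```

Pattern: one or more of a word character, then 2 to 3 of a digit (captured); then one or more of a character in [b-d], then one or more of any character except [xt] (non-capturing group); then zero or more of a word character (captured).
`match` is anchored at position 0; if the pattern doesn't fit there, it returns None.
The match spans [0:15] → 'MF680cafEnX#%.%'.
Captured: group 1 = 'MF680', group 2 = ''.

('MF680', '')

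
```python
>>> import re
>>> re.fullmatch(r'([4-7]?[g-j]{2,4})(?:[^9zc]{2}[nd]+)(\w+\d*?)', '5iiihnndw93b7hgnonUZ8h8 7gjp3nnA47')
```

None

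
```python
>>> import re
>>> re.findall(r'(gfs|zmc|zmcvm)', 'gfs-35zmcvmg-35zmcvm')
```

['gfs', 'zmc', 'zmc']

The regex engine tests alternatives in the order written; an earlier branch that matches wins even if a later one would match more.
`findall` collects group 1 from each match (3 total).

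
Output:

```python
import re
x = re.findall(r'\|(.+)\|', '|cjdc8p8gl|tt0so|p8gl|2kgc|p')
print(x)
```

['cjdc8p8gl|tt0so|p8gl|2kgc']

Scanning left to right: at [0:27] match '|cjdc8p8gl|tt0so|p8gl|2kgc|', group 1 = 'cjdc8p8gl|tt0so|p8gl|2kgc'.
Because there's exactly one group, `findall` drops the full match and keeps group 1 from the one hit.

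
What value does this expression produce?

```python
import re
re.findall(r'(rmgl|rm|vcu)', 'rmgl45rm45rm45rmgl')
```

['rmgl', 'rm', 'rm', 'rmgl']

Branches in `(...|...)` are attempted left-to-right; the first branch that allows the whole pattern to succeed is taken.
One capturing group, so `findall` returns just the captured substring from each match — 4 in all.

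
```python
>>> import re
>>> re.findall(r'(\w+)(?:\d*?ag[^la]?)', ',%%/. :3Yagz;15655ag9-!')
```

The pattern matches one or more of a word character (captured); then zero or more of a digit (lazy), then the literal 'ag', then optionally any character except [la] (non-capturing group).
Walking the string: at [7:12] match '3Yagz', group 1 = '3Y'; at [13:21] match '15655ag9', group 1 = '15655'.
Because there's exactly one group, `findall` drops the full match and keeps group 1 from each hit.

['3Y', '15655']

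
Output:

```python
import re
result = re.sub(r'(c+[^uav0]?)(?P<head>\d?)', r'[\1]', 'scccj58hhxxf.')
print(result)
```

s[cccj]8hhxxf.

The pattern matches one or more of the literal 'c', then optionally any character except [uav0] (captured); then optionally a digit (captured as 'head').
Matches: at [1:6] → 'cccj5'.
Each match is replaced using the text its own group 1 captured.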